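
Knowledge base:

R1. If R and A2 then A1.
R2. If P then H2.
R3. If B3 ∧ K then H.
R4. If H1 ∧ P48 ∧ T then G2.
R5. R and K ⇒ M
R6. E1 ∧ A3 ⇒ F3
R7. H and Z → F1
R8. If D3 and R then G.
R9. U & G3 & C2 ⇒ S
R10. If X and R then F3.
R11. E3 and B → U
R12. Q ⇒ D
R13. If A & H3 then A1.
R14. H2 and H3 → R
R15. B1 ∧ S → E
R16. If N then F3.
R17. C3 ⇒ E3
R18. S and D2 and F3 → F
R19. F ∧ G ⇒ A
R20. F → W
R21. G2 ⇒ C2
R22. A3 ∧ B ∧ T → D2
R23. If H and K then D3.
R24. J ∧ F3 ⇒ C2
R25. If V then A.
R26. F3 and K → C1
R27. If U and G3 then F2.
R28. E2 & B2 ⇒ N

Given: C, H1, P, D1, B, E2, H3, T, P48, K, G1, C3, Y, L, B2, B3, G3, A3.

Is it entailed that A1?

Yes

H2  (by R2: P)
H  (by R3: B3, K)
G2  (by R4: H1, P48, T)
R  (by R14: H2, H3)
E3  (by R17: C3)
C2  (by R21: G2)
D2  (by R22: A3, B, T)
D3  (by R23: H, K)
N  (by R28: E2, B2)
G  (by R8: D3, R)
U  (by R11: E3, B)
F3  (by R16: N)
S  (by R9: U, G3, C2)
F  (by R18: S, D2, F3)
A  (by R19: F, G)
A1  (by R13: A, H3)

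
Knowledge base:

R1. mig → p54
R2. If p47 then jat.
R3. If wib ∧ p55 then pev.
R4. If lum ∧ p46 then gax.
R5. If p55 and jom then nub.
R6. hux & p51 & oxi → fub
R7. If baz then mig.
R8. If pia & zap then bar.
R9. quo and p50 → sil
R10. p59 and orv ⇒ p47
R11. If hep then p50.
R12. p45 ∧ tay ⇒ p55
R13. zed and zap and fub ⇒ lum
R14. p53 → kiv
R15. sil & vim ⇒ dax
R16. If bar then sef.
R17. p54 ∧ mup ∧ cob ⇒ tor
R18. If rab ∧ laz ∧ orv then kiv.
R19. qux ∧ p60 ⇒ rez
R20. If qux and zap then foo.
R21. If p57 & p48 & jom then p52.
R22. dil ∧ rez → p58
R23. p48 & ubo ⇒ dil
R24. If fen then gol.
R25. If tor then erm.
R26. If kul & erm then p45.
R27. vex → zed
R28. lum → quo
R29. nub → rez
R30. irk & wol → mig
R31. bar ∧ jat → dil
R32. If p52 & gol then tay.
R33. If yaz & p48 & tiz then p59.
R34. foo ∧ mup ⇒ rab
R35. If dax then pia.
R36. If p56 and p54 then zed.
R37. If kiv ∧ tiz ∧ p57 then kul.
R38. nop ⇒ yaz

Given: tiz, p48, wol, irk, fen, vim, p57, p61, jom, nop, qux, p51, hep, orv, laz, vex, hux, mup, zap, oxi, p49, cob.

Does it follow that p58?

Yes

fub  (by R6: hux, p51, oxi)
p50  (by R11: hep)
foo  (by R20: qux, zap)
p52  (by R21: p57, p48, jom)
gol  (by R24: fen)
zed  (by R27: vex)
mig  (by R30: irk, wol)
tay  (by R32: p52, gol)
rab  (by R34: foo, mup)
yaz  (by R38: nop)
p54  (by R1: mig)
lum  (by R13: zed, zap, fub)
tor  (by R17: p54, mup, cob)
kiv  (by R18: rab, laz, orv)
erm  (by R25: tor)
quo  (by R28: lum)
p59  (by R33: yaz, p48, tiz)
kul  (by R37: kiv, tiz, p57)
sil  (by R9: quo, p50)
p47  (by R10: p59, orv)
dax  (by R15: sil, vim)
p45  (by R26: kul, erm)
pia  (by R35: dax)
jat  (by R2: p47)
bar  (by R8: pia, zap)
p55  (by R12: p45, tay)
dil  (by R31: bar, jat)
nub  (by R5: p55, jom)
rez  (by R29: nub)
p58  (by R22: dil, rez)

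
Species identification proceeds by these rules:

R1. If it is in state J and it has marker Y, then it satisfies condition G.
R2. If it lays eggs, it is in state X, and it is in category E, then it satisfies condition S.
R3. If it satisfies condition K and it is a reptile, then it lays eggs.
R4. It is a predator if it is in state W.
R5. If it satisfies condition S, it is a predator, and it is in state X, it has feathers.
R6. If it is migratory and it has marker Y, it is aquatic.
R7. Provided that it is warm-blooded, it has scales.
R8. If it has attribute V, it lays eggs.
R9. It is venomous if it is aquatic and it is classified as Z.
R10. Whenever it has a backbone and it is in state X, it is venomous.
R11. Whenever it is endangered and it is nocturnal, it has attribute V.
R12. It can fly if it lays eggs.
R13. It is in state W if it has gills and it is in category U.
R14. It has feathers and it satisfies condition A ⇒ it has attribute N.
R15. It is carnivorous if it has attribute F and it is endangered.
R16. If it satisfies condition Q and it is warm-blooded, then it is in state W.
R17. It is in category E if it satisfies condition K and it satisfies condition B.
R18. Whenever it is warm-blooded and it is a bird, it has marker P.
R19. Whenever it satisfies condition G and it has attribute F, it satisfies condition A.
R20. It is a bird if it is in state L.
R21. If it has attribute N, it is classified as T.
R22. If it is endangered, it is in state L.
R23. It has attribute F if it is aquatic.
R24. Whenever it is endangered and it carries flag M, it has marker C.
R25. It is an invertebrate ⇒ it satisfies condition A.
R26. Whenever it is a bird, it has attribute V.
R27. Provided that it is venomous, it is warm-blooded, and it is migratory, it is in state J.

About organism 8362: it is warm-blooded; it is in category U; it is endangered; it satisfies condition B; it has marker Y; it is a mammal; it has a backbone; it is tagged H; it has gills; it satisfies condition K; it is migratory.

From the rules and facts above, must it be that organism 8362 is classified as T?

No

Forward chaining from the given facts derives: is aquatic, has scales, is in state W, is in category E, is in state L, has attribute F, is a predator, is carnivorous, is a bird, has attribute V, lays eggs, can fly, has marker P.
The only rule concluding "it is classified as T" is R21, which needs "it has attribute N"; that is never established.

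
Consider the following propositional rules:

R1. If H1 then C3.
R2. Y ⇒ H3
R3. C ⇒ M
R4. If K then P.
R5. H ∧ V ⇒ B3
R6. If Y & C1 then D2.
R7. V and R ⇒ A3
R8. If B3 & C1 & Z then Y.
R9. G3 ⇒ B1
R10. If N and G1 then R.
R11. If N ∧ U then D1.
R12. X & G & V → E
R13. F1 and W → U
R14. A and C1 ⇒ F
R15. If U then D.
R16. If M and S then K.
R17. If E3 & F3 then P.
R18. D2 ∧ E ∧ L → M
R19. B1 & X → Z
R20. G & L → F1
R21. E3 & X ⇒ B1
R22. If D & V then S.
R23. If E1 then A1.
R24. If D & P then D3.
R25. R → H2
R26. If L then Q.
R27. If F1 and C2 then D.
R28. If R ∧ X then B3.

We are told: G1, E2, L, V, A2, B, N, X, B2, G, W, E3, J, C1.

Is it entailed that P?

R  (by R10: N, G1)
E  (by R12: X, G, V)
F1  (by R20: G, L)
B1  (by R21: E3, X)
B3  (by R28: R, X)
U  (by R13: F1, W)
D  (by R15: U)
Z  (by R19: B1, X)
S  (by R22: D, V)
Y  (by R8: B3, C1, Z)
D2  (by R6: Y, C1)
M  (by R18: D2, E, L)
K  (by R16: M, S)
P  (by R4: K)

Yes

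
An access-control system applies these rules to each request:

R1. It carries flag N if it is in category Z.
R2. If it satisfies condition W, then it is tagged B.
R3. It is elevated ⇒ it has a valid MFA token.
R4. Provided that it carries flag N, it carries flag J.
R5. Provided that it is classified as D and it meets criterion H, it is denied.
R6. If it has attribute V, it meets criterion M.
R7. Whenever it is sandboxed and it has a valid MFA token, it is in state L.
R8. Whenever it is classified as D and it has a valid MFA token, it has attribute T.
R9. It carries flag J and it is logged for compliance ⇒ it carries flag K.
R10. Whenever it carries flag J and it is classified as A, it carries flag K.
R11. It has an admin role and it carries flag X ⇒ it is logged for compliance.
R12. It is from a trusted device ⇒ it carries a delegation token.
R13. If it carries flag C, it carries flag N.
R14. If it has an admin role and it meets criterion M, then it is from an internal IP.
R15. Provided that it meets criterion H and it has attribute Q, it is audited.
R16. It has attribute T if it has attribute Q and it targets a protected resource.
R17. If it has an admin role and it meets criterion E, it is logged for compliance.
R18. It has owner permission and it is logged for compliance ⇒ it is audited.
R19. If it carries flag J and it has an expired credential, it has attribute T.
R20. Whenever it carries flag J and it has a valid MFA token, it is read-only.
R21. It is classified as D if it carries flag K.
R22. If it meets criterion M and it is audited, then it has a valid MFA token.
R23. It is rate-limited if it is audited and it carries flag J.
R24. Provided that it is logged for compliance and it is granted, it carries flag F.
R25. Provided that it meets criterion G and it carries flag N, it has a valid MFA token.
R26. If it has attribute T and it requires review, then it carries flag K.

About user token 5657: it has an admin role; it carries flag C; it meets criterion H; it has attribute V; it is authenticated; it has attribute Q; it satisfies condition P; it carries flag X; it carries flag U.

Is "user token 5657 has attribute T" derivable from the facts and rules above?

Yes

By R6 (it has attribute V): it meets criterion M.
By R11 (it has an admin role, it carries flag X): it is logged for compliance.
By R13 (it carries flag C): it carries flag N.
By R15 (it meets criterion H, it has attribute Q): it is audited.
By R22 (it meets criterion M, it is audited): it has a valid MFA token.
By R4 (it carries flag N): it carries flag J.
By R9 (it carries flag J, it is logged for compliance): it carries flag K.
By R21 (it carries flag K): it is classified as D.
By R8 (it is classified as D, it has a valid MFA token): it has attribute T.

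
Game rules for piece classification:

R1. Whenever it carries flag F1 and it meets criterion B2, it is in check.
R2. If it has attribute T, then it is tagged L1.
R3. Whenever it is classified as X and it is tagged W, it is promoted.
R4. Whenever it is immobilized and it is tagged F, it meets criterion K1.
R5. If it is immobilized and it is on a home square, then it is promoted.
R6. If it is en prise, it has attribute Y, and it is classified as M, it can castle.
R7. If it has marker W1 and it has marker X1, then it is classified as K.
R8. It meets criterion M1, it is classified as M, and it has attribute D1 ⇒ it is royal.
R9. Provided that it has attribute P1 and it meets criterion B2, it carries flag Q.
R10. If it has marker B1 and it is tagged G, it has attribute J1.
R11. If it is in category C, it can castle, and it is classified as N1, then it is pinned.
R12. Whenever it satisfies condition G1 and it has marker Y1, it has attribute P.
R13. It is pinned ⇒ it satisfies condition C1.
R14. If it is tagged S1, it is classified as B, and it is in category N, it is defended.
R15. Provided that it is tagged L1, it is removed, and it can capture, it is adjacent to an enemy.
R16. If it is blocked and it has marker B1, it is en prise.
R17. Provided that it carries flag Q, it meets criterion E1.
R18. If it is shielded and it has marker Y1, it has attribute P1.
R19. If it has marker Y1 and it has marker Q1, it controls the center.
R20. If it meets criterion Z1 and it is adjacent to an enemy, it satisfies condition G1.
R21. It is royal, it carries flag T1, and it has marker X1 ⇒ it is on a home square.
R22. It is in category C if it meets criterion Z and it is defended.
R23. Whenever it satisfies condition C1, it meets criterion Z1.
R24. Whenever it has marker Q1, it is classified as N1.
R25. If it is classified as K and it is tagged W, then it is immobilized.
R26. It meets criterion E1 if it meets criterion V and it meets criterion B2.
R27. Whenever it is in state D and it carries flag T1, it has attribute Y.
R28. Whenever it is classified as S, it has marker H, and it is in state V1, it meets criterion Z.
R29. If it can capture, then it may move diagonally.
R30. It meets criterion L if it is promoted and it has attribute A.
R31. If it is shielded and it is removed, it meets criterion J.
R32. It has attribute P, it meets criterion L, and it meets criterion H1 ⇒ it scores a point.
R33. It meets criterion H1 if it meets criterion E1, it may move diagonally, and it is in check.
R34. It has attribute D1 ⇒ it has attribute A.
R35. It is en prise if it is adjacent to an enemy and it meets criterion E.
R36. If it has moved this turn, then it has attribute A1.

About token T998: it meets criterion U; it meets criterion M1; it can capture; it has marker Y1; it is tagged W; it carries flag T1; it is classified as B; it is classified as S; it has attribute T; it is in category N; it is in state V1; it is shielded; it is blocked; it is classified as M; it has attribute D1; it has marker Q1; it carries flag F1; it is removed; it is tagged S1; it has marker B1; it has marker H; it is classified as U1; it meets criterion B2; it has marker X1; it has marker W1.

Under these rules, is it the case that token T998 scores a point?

No

Forward chaining from the given facts derives: is in check, is tagged L1, is classified as K, is royal, is defended, is adjacent to an enemy, is en prise, has attribute P1, controls the center, is on a home square, is classified as N1, is immobilized, meets criterion Z, may move diagonally, meets criterion J, has attribute A, is promoted, carries flag Q, meets criterion E1, is in category C, meets criterion L, meets criterion H1.
The only rule concluding "it scores a point" is R32, which needs "it has attribute P"; that is never established.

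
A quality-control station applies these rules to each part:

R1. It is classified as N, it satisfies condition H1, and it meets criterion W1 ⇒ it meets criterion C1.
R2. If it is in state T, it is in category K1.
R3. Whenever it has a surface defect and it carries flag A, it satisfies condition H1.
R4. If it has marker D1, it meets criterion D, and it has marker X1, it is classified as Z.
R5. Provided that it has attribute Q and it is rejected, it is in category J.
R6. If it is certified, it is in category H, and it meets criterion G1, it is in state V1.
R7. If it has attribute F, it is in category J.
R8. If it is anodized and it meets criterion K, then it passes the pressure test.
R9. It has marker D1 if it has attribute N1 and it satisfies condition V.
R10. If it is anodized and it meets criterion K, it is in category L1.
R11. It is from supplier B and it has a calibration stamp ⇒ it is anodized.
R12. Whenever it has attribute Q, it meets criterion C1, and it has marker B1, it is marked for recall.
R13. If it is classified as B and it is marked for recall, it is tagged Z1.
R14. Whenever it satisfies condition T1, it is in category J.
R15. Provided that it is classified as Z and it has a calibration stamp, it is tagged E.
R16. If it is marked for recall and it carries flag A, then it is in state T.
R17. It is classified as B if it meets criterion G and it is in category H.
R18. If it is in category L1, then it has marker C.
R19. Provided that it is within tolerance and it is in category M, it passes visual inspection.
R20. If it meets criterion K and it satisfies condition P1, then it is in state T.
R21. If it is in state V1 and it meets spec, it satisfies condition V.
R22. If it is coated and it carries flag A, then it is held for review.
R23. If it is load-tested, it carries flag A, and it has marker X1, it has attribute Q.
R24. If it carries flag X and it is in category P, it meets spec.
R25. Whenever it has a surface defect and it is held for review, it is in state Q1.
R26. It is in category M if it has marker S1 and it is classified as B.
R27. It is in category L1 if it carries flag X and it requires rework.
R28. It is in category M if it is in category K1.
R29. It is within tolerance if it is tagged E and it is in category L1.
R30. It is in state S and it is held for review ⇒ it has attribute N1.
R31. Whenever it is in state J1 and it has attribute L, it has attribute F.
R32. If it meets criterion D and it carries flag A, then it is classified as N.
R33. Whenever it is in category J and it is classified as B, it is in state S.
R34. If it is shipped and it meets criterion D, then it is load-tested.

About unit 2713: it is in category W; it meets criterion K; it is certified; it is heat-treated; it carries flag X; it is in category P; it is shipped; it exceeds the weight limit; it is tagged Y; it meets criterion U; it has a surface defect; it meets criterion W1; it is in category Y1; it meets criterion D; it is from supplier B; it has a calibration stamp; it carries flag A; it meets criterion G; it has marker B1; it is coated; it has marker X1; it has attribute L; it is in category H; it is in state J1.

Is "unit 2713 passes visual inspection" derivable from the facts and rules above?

Forward chaining from the given facts derives: satisfies condition H1, is anodized, is classified as B, is held for review, meets spec, is in state Q1, has attribute F, is classified as N, is load-tested, meets criterion C1, is in category J, passes the pressure test, is in category L1, has marker C, has attribute Q, is in state S, is marked for recall, is tagged Z1, is in state T, has attribute N1, is in category K1, is in category M.
The only rule concluding "it passes visual inspection" is R19, which needs "it is within tolerance"; that is never established.

No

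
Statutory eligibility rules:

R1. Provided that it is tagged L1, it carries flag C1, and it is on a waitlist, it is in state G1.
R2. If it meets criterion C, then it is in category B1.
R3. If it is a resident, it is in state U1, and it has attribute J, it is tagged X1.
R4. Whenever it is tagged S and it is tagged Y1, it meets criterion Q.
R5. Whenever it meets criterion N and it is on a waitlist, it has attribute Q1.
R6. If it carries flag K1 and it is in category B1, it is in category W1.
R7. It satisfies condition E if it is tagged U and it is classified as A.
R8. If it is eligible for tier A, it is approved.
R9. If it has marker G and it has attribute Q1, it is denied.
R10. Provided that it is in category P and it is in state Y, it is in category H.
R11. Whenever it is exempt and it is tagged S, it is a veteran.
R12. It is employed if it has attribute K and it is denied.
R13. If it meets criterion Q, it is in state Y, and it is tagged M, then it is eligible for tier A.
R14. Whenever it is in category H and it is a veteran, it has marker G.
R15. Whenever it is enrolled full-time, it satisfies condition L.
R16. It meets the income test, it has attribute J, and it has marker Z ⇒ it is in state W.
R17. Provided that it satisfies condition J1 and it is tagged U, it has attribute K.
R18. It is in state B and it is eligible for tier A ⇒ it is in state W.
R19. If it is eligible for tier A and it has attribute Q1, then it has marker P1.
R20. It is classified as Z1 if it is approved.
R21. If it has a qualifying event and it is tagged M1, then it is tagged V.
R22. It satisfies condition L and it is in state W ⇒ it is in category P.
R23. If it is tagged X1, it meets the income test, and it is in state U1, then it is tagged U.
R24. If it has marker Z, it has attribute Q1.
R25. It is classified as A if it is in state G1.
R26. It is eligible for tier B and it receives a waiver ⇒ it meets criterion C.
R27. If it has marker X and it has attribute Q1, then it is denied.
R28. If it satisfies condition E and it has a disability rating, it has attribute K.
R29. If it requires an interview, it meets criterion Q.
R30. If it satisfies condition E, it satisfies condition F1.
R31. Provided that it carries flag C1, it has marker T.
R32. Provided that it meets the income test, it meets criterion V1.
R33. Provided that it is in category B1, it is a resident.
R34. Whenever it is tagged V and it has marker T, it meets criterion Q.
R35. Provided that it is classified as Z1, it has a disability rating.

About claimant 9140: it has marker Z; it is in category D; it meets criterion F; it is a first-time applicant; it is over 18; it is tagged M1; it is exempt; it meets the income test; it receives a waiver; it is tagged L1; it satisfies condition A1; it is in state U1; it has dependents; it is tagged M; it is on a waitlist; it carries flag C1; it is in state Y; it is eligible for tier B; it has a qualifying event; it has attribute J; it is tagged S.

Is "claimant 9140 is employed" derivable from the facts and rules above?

No

Forward chaining from the given facts derives: is in state G1, is a veteran, is in state W, is tagged V, has attribute Q1, is classified as A, meets criterion C, has marker T, meets criterion V1, meets criterion Q, is in category B1, is eligible for tier A, has marker P1, is a resident, is tagged X1, is approved, is classified as Z1, is tagged U, has a disability rating, satisfies condition E, has attribute K, satisfies condition F1.
The only rule concluding "it is employed" is R12, which needs "it is denied"; that is never established.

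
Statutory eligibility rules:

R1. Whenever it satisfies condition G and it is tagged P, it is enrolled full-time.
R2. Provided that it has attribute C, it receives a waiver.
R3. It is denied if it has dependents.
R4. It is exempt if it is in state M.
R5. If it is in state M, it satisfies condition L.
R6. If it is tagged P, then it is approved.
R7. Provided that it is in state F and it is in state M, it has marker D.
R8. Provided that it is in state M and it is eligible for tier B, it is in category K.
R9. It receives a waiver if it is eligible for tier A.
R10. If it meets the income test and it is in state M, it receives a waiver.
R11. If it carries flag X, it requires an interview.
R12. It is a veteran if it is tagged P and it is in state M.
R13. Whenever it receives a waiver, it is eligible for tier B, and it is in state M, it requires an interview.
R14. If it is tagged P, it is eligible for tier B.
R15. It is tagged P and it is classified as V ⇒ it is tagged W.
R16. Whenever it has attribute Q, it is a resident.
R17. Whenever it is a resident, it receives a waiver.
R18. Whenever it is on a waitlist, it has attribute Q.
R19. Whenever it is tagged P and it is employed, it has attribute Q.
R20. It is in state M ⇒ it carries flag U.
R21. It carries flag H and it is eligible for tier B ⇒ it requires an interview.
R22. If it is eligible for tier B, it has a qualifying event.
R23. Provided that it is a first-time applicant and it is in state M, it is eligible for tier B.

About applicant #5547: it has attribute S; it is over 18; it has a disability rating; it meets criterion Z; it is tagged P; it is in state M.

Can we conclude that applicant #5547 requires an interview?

Forward chaining from the given facts derives: is exempt, satisfies condition L, is approved, is a veteran, is eligible for tier B, carries flag U, has a qualifying event, is in category K.
Rules concluding "it requires an interview": R11 needs "it carries flag X"; R13 needs "it receives a waiver"; R21 needs "it carries flag H" — none of these are established.

No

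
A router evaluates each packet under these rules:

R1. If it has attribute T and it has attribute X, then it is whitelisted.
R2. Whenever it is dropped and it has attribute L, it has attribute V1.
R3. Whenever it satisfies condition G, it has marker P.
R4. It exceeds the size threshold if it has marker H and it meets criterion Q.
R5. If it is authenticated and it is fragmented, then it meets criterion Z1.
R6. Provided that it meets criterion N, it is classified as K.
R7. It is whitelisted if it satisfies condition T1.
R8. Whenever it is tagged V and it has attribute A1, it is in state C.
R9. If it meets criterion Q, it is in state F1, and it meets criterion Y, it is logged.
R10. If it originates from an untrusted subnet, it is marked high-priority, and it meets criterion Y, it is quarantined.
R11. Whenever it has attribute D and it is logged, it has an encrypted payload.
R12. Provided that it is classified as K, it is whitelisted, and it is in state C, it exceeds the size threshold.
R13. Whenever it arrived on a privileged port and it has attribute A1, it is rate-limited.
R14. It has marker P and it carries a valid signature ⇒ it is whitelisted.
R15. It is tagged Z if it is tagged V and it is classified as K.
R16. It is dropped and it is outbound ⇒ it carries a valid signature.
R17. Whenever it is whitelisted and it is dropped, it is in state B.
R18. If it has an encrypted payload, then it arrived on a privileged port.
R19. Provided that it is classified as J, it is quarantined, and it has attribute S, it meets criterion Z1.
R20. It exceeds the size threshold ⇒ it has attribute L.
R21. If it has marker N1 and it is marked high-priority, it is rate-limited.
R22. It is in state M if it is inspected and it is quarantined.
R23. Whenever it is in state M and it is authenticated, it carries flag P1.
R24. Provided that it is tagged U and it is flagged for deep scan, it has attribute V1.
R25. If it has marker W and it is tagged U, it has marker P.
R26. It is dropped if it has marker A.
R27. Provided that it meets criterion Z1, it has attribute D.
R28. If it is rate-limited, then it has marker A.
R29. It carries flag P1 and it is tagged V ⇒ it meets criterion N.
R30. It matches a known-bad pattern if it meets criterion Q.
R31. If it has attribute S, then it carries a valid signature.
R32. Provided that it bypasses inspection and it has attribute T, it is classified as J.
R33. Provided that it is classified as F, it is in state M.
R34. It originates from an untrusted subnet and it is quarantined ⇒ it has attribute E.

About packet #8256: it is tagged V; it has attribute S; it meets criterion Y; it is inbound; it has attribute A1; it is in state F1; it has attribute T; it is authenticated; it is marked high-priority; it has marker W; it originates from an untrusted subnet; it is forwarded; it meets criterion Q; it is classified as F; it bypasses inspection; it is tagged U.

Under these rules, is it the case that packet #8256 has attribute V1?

Yes

By R8 (it is tagged V, it has attribute A1): it is in state C.
By R9 (it meets criterion Q, it is in state F1, it meets criterion Y): it is logged.
By R10 (it originates from an untrusted subnet, it is marked high-priority, it meets criterion Y): it is quarantined.
By R25 (it has marker W, it is tagged U): it has marker P.
By R31 (it has attribute S): it carries a valid signature.
By R32 (it bypasses inspection, it has attribute T): it is classified as J.
By R33 (it is classified as F): it is in state M.
By R14 (it has marker P, it carries a valid signature): it is whitelisted.
By R19 (it is classified as J, it is quarantined, it has attribute S): it meets criterion Z1.
By R23 (it is in state M, it is authenticated): it carries flag P1.
By R27 (it meets criterion Z1): it has attribute D.
By R29 (it carries flag P1, it is tagged V): it meets criterion N.
By R6 (it meets criterion N): it is classified as K.
By R11 (it has attribute D, it is logged): it has an encrypted payload.
By R12 (it is classified as K, it is whitelisted, it is in state C): it exceeds the size threshold.
By R18 (it has an encrypted payload): it arrived on a privileged port.
By R20 (it exceeds the size threshold): it has attribute L.
By R13 (it arrived on a privileged port, it has attribute A1): it is rate-limited.
By R28 (it is rate-limited): it has marker A.
By R26 (it has marker A): it is dropped.
By R2 (it is dropped, it has attribute L): it has attribute V1.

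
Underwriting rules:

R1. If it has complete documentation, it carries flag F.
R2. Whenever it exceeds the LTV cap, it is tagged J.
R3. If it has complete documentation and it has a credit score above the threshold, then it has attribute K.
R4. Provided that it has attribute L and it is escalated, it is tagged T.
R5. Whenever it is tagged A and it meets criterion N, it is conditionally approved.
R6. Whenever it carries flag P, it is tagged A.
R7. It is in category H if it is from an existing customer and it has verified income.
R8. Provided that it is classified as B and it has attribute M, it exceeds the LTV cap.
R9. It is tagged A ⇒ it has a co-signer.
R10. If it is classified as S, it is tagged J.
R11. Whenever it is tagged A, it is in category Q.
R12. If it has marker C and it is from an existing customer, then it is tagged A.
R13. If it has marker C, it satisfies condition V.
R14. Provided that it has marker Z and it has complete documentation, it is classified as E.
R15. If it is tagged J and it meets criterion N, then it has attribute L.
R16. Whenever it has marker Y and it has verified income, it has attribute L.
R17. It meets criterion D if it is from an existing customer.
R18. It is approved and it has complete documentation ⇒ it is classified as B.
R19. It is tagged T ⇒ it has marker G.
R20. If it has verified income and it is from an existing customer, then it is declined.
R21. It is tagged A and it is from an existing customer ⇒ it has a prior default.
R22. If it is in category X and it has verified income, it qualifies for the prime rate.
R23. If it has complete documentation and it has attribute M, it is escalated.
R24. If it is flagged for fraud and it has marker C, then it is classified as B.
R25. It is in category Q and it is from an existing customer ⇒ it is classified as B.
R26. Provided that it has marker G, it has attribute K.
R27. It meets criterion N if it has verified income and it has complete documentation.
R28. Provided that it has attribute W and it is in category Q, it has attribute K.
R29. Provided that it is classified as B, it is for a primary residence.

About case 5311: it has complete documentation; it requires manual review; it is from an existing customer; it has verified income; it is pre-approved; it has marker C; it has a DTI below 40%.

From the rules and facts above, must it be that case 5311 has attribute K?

Forward chaining from the given facts derives: carries flag F, is in category H, is tagged A, satisfies condition V, meets criterion D, is declined, has a prior default, meets criterion N, is conditionally approved, has a co-signer, is in category Q, is classified as B, is for a primary residence.
Rules concluding "it has attribute K": R3 needs "it has a credit score above the threshold"; R26 needs "it has marker G"; R28 needs "it has attribute W" — none of these are established.

No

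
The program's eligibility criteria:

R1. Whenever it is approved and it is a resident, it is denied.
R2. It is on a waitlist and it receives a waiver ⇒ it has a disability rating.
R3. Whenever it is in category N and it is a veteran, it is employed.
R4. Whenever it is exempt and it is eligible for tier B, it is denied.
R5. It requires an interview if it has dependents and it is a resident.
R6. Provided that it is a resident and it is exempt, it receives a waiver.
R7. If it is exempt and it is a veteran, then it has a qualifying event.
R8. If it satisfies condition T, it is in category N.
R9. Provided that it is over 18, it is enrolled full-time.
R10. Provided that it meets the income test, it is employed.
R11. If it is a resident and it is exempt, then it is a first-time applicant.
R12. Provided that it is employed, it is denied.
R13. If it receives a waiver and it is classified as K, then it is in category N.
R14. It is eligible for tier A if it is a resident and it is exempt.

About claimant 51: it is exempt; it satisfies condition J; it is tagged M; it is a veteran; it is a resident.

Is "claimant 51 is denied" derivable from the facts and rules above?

Forward chaining from the given facts derives: receives a waiver, has a qualifying event, is a first-time applicant, is eligible for tier A.
Rules concluding "it is denied": R1 needs "it is approved"; R4 needs "it is eligible for tier B"; R12 needs "it is employed" — none of these are established.

No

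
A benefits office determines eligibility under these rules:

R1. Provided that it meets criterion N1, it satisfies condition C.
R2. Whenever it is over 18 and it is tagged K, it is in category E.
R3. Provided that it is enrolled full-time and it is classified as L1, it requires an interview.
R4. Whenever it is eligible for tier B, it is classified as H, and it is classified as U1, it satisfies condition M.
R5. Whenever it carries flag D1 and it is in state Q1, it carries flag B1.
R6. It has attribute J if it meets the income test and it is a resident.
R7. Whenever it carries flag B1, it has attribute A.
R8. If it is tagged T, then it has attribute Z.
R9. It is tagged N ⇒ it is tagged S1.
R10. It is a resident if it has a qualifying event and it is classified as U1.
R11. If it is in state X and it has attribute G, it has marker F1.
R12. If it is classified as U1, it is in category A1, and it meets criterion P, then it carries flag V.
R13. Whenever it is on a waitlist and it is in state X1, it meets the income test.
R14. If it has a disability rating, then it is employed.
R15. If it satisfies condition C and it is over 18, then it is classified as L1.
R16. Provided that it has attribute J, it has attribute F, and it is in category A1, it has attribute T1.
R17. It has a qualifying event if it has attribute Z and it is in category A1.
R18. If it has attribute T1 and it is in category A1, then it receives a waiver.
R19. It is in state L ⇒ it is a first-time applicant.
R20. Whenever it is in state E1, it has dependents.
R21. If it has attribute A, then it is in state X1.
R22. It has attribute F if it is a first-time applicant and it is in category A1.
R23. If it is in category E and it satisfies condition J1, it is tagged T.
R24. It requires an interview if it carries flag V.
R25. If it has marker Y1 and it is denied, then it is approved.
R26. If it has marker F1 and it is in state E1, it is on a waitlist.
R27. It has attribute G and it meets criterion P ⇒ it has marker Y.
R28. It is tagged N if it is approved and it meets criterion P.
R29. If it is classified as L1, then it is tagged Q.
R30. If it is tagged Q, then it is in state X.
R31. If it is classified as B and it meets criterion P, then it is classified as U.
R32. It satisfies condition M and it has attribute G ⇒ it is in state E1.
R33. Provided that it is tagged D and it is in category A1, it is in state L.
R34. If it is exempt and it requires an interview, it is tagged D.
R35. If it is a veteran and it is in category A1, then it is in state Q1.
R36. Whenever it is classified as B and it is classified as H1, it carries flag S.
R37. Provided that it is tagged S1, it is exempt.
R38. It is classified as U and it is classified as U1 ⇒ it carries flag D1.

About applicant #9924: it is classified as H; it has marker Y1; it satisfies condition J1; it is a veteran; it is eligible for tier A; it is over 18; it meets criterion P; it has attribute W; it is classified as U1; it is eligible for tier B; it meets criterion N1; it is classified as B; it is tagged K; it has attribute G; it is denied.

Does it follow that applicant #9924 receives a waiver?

No

Forward chaining from the given facts derives: satisfies condition C, is in category E, satisfies condition M, is classified as L1, is tagged T, is approved, has marker Y, is tagged N, is tagged Q, is in state X, is classified as U, is in state E1, carries flag D1, has attribute Z, is tagged S1, has marker F1, has dependents, is on a waitlist, is exempt.
The only rule concluding "it receives a waiver" is R18, which needs "it has attribute T1"; that is never established.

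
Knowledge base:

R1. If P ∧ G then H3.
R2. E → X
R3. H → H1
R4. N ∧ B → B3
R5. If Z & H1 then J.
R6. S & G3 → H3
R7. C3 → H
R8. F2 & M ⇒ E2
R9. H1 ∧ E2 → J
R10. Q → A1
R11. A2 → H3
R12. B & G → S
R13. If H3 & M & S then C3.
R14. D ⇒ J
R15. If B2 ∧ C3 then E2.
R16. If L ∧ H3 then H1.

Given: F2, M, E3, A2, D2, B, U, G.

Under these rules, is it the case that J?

Yes

E2  (by R8: F2, M)
H3  (by R11: A2)
S  (by R12: B, G)
C3  (by R13: H3, M, S)
H  (by R7: C3)
H1  (by R3: H)
J  (by R9: H1, E2)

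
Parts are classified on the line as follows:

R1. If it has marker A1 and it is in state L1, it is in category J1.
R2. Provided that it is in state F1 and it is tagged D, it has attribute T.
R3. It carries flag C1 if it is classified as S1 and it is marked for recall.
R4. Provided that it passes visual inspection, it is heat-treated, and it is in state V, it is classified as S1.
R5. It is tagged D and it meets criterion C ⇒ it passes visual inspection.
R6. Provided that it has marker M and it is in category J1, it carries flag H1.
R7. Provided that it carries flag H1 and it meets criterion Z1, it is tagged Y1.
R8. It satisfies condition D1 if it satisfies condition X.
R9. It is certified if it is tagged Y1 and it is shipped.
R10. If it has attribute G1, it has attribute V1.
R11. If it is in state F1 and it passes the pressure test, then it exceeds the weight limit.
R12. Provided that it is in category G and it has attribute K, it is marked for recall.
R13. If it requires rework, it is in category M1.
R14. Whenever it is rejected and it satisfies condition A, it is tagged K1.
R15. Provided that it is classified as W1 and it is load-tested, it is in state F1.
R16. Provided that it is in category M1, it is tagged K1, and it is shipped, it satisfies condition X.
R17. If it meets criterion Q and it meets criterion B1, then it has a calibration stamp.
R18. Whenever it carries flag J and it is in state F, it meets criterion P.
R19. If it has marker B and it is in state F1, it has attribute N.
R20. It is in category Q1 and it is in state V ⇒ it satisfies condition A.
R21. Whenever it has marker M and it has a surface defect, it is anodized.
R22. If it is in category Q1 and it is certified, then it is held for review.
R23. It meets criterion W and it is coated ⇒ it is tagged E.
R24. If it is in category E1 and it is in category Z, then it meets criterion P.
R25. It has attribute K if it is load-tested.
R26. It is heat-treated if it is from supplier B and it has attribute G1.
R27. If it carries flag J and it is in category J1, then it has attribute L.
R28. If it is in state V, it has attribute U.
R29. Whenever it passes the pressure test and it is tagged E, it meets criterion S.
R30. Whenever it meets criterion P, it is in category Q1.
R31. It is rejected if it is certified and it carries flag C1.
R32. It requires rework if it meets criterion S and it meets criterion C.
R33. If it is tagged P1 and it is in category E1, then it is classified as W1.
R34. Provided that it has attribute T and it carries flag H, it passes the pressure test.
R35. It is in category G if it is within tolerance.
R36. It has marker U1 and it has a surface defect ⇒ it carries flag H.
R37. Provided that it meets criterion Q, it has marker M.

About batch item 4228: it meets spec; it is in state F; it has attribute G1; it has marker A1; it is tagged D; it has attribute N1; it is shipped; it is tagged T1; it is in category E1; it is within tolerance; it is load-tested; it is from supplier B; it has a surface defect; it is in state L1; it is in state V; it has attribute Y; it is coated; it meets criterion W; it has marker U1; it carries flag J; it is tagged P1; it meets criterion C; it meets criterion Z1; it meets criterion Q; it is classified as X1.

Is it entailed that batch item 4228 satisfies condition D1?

Yes

By R1 (it has marker A1, it is in state L1): it is in category J1.
By R5 (it is tagged D, it meets criterion C): it passes visual inspection.
By R18 (it carries flag J, it is in state F): it meets criterion P.
By R23 (it meets criterion W, it is coated): it is tagged E.
By R25 (it is load-tested): it has attribute K.
By R26 (it is from supplier B, it has attribute G1): it is heat-treated.
By R30 (it meets criterion P): it is in category Q1.
By R33 (it is tagged P1, it is in category E1): it is classified as W1.
By R35 (it is within tolerance): it is in category G.
By R36 (it has marker U1, it has a surface defect): it carries flag H.
By R37 (it meets criterion Q): it has marker M.
By R4 (it passes visual inspection, it is heat-treated, it is in state V): it is classified as S1.
By R6 (it has marker M, it is in category J1): it carries flag H1.
By R7 (it carries flag H1, it meets criterion Z1): it is tagged Y1.
By R9 (it is tagged Y1, it is shipped): it is certified.
By R12 (it is in category G, it has attribute K): it is marked for recall.
By R15 (it is classified as W1, it is load-tested): it is in state F1.
By R20 (it is in category Q1, it is in state V): it satisfies condition A.
By R2 (it is in state F1, it is tagged D): it has attribute T.
By R3 (it is classified as S1, it is marked for recall): it carries flag C1.
By R31 (it is certified, it carries flag C1): it is rejected.
By R34 (it has attribute T, it carries flag H): it passes the pressure test.
By R14 (it is rejected, it satisfies condition A): it is tagged K1.
By R29 (it passes the pressure test, it is tagged E): it meets criterion S.
By R32 (it meets criterion S, it meets criterion C): it requires rework.
By R13 (it requires rework): it is in category M1.
By R16 (it is in category M1, it is tagged K1, it is shipped): it satisfies condition X.
By R8 (it satisfies condition X): it satisfies condition D1.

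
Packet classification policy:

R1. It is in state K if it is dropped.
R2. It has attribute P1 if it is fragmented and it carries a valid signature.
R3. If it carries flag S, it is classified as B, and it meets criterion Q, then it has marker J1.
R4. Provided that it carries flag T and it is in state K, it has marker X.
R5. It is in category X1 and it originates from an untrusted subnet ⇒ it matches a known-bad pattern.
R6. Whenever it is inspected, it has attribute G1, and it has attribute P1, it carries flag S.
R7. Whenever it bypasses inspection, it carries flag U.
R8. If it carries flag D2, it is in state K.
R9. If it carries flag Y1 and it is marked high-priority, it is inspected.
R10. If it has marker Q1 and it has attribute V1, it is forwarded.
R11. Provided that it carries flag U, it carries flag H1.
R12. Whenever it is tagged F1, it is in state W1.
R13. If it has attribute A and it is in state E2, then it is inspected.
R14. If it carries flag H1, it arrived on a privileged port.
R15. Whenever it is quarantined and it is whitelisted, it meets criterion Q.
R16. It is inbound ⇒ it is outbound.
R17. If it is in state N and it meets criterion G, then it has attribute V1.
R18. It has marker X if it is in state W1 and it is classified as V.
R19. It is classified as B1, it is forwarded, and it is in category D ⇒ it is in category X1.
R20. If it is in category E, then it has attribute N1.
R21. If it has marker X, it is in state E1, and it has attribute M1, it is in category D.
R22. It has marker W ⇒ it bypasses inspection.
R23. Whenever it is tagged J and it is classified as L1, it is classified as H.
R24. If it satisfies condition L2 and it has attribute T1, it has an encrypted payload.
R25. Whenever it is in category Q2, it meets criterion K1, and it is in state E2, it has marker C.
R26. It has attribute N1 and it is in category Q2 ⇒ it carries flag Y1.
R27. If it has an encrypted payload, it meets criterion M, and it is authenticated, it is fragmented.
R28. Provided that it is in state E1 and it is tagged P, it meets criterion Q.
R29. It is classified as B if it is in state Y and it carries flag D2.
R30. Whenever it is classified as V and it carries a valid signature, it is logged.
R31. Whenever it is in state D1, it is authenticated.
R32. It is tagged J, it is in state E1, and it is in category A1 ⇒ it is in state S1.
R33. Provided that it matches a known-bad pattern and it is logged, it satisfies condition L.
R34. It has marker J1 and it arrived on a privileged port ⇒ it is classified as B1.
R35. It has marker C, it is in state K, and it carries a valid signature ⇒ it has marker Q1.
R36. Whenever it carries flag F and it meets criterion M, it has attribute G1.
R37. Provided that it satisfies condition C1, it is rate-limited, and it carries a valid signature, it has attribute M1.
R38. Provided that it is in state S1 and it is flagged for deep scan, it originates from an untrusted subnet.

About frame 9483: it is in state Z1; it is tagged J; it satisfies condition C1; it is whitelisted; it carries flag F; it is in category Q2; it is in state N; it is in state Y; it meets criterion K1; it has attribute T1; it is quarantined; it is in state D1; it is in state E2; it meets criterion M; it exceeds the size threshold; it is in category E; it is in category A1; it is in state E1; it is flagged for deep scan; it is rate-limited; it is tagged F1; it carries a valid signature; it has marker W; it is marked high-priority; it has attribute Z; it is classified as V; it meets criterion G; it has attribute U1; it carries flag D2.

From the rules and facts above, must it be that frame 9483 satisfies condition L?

No

Forward chaining from the given facts derives: is in state K, is in state W1, meets criterion Q, has attribute V1, has marker X, has attribute N1, bypasses inspection, has marker C, carries flag Y1, is classified as B, is logged, is authenticated, is in state S1, has marker Q1, has attribute G1, has attribute M1, originates from an untrusted subnet, carries flag U, is inspected, is forwarded, carries flag H1, arrived on a privileged port, is in category D.
The only rule concluding "it satisfies condition L" is R33, which needs "it matches a known-bad pattern"; that is never established.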